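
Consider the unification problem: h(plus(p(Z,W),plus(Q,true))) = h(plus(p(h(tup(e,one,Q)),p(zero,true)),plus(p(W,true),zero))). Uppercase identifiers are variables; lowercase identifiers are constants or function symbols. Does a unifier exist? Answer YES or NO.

Decompose h/1: plus(p(Z,W),plus(Q,true)) = plus(p(h(tup(e,one,Q)),p(zero,true)),plus(p(W,true),zero)).
Decompose plus/2: p(Z,W) = p(h(tup(e,one,Q)),p(zero,true)),  plus(Q,true) = plus(p(W,true),zero).
Decompose p/2: Z = h(tup(e,one,Q)),  W = p(zero,true).
Bind Z := h(tup(e,one,Q)); no other remaining equation mentions Z.
Bind W := p(zero,true); substituting into the remaining equation gives: plus(Q,true) = plus(p(p(zero,true),true),zero).
Decompose plus/2: Q = p(p(zero,true),true),  true = zero.
Bind Q := p(p(zero,true),true); no other remaining equation mentions Q. Substituting into the earlier binding gives Z := h(tup(e,one,p(p(zero,true),true))).
Clash: constants true and zero differ; no unifier exists.

NO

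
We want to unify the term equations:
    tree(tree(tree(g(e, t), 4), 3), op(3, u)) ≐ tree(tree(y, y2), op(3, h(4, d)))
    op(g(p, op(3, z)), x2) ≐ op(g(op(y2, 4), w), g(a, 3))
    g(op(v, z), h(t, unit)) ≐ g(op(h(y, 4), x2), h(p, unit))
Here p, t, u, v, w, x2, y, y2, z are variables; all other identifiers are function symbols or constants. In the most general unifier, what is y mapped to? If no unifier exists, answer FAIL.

Decompose tree/2: tree(tree(g(e, t), 4), 3) ≐ tree(y, y2),  op(3, u) ≐ op(3, h(4, d)).
Decompose tree/2: tree(g(e, t), 4) ≐ y,  3 ≐ y2.
Bind y := tree(g(e, t), 4); substituting into the one remaining equation that mentions y gives: g(op(v, z), h(t, unit)) ≐ g(op(h(tree(g(e, t), 4), 4), x2), h(p, unit)).
Bind y2 := 3; substituting into the one remaining equation that mentions y2 gives: op(g(p, op(3, z)), x2) ≐ op(g(op(3, 4), w), g(a, 3)).
Decompose op/2: 3 ≐ 3,  u ≐ h(4, d).
Delete trivial equation 3 ≐ 3.
Bind u := h(4, d); no other remaining equation mentions u.
Decompose op/2: g(p, op(3, z)) ≐ g(op(3, 4), w),  x2 ≐ g(a, 3).
Decompose g/2: p ≐ op(3, 4),  op(3, z) ≐ w.
Bind p := op(3, 4); substituting into the one remaining equation that mentions p gives: g(op(v, z), h(t, unit)) ≐ g(op(h(tree(g(e, t), 4), 4), x2), h(op(3, 4), unit)).
Bind w := op(3, z); no other remaining equation mentions w.
Bind x2 := g(a, 3); substituting into the remaining equation gives: g(op(v, z), h(t, unit)) ≐ g(op(h(tree(g(e, t), 4), 4), g(a, 3)), h(op(3, 4), unit)).
Decompose g/2: op(v, z) ≐ op(h(tree(g(e, t), 4), 4), g(a, 3)),  h(t, unit) ≐ h(op(3, 4), unit).
Decompose op/2: v ≐ h(tree(g(e, t), 4), 4),  z ≐ g(a, 3).
Bind v := h(tree(g(e, t), 4), 4); no other remaining equation mentions v.
Bind z := g(a, 3); no other remaining equation mentions z. Substituting into the earlier binding gives w := op(3, g(a, 3)).
Decompose h/2: t ≐ op(3, 4),  unit ≐ unit.
Bind t := op(3, 4); no other remaining equation mentions t. Substituting into the earlier bindings gives y := tree(g(e, op(3, 4)), 4), v := h(tree(g(e, op(3, 4)), 4), 4).
Delete trivial equation unit ≐ unit.
MGU = { y -> tree(g(e, op(3, 4)), 4), y2 -> 3, u -> h(4, d), p -> op(3, 4), w -> op(3, g(a, 3)), x2 -> g(a, 3), v -> h(tree(g(e, op(3, 4)), 4), 4), z -> g(a, 3), t -> op(3, 4) }, so y -> tree(g(e, op(3, 4)), 4).

tree(g(e, op(3, 4)), 4)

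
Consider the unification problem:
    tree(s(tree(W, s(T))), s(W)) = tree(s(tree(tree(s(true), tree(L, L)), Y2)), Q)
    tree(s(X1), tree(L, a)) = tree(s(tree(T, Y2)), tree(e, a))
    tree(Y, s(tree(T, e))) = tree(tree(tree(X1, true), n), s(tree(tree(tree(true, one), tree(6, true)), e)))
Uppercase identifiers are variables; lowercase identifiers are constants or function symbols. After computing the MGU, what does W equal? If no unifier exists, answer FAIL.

tree(s(true), tree(e, e))

Decompose tree/2: s(tree(W, s(T))) = s(tree(tree(s(true), tree(L, L)), Y2)),  s(W) = Q.
Decompose s/1: tree(W, s(T)) = tree(tree(s(true), tree(L, L)), Y2).
Decompose tree/2: W = tree(s(true), tree(L, L)),  s(T) = Y2.
Bind W := tree(s(true), tree(L, L)); substituting into the one remaining equation that mentions W gives: s(tree(s(true), tree(L, L))) = Q.
Bind Y2 := s(T); substituting into the one remaining equation that mentions Y2 gives: tree(s(X1), tree(L, a)) = tree(s(tree(T, s(T))), tree(e, a)).
Bind Q := s(tree(s(true), tree(L, L))); no other remaining equation mentions Q.
Decompose tree/2: s(X1) = s(tree(T, s(T))),  tree(L, a) = tree(e, a).
Decompose s/1: X1 = tree(T, s(T)).
Bind X1 := tree(T, s(T)); substituting into the one remaining equation that mentions X1 gives: tree(Y, s(tree(T, e))) = tree(tree(tree(tree(T, s(T)), true), n), s(tree(tree(tree(true, one), tree(6, true)), e))).
Decompose tree/2: L = e,  a = a.
Bind L := e; no other remaining equation mentions L. Substituting into the earlier bindings gives W := tree(s(true), tree(e, e)), Q := s(tree(s(true), tree(e, e))).
Delete trivial equation a = a.
Decompose tree/2: Y = tree(tree(tree(T, s(T)), true), n),  s(tree(T, e)) = s(tree(tree(tree(true, one), tree(6, true)), e)).
Bind Y := tree(tree(tree(T, s(T)), true), n); no other remaining equation mentions Y.
Decompose s/1: tree(T, e) = tree(tree(tree(true, one), tree(6, true)), e).
Decompose tree/2: T = tree(tree(true, one), tree(6, true)),  e = e.
Bind T := tree(tree(true, one), tree(6, true)); no other remaining equation mentions T. Substituting into the earlier bindings gives Y2 := s(tree(tree(true, one), tree(6, true))), X1 := tree(tree(tree(true, one), tree(6, true)), s(tree(tree(true, one), tree(6, true)))), Y := tree(tree(tree(tree(tree(true, one), tree(6, true)), s(tree(tree(true, one), tree(6, true)))), true), n).
Delete trivial equation e = e.
MGU = { W ↦ tree(s(true), tree(e, e)), Y2 ↦ s(tree(tree(true, one), tree(6, true))), Q ↦ s(tree(s(true), tree(e, e))), X1 ↦ tree(tree(tree(true, one), tree(6, true)), s(tree(tree(true, one), tree(6, true)))), L ↦ e, Y ↦ tree(tree(tree(tree(tree(true, one), tree(6, true)), s(tree(tree(true, one), tree(6, true)))), true), n), T ↦ tree(tree(true, one), tree(6, true)) }, so W ↦ tree(s(true), tree(e, e)).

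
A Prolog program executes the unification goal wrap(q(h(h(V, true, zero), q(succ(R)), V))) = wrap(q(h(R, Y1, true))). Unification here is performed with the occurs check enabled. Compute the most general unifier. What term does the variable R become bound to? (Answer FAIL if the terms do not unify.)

Decompose wrap/1: q(h(h(V, true, zero), q(succ(R)), V)) = q(h(R, Y1, true)).
Decompose q/1: h(h(V, true, zero), q(succ(R)), V) = h(R, Y1, true).
Decompose h/3: h(V, true, zero) = R,  q(succ(R)) = Y1,  V = true.
Bind R := h(V, true, zero); substituting into the one remaining equation that mentions R gives: q(succ(h(V, true, zero))) = Y1.
Bind Y1 := q(succ(h(V, true, zero))); no other remaining equation mentions Y1.
Bind V := true. Substituting into the earlier bindings gives R := h(true, true, zero), Y1 := q(succ(h(true, true, zero))).
MGU = { R = h(true, true, zero), Y1 = q(succ(h(true, true, zero))), V = true }, so R = h(true, true, zero).

h(true, true, zero)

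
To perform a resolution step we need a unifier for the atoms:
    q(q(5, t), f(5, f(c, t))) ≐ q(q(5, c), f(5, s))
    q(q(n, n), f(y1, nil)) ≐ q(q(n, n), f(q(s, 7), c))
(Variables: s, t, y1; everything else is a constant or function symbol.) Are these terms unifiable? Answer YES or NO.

Decompose q/2: q(5, t) ≐ q(5, c),  f(5, f(c, t)) ≐ f(5, s).
Decompose q/2: 5 ≐ 5,  t ≐ c.
Delete trivial equation 5 ≐ 5.
Bind t := c; substituting into the one remaining equation that mentions t gives: f(5, f(c, c)) ≐ f(5, s).
Decompose f/2: 5 ≐ 5,  f(c, c) ≐ s.
Delete trivial equation 5 ≐ 5.
Bind s := f(c, c); substituting into the remaining equation gives: q(q(n, n), f(y1, nil)) ≐ q(q(n, n), f(q(f(c, c), 7), c)).
Decompose q/2: q(n, n) ≐ q(n, n),  f(y1, nil) ≐ f(q(f(c, c), 7), c).
Delete trivial equation q(n, n) ≐ q(n, n).
Decompose f/2: y1 ≐ q(f(c, c), 7),  nil ≐ c.
Bind y1 := q(f(c, c), 7); no other remaining equation mentions y1.
Clash: constants nil and c differ; no unifier exists.

NO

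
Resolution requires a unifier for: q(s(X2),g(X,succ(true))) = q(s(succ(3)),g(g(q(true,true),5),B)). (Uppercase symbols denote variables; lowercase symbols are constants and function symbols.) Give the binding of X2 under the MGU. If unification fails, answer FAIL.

Decompose q/2: s(X2) = s(succ(3)),  g(X,succ(true)) = g(g(q(true,true),5),B).
Decompose s/1: X2 = succ(3).
Bind X2 := succ(3); no other remaining equation mentions X2.
Decompose g/2: X = g(q(true,true),5),  succ(true) = B.
Bind X := g(q(true,true),5); no other remaining equation mentions X.
Bind B := succ(true).
MGU = { X2 := succ(3), X := g(q(true,true),5), B := succ(true) }, so X2 := succ(3).

succ(3)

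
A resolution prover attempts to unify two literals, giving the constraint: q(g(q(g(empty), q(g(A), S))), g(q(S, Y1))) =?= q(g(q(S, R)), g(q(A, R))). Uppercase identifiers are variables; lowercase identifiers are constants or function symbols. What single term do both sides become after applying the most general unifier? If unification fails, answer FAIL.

Decompose q/2: g(q(g(empty), q(g(A), S))) =?= g(q(S, R)),  g(q(S, Y1)) =?= g(q(A, R)).
Decompose g/1: q(g(empty), q(g(A), S)) =?= q(S, R).
Decompose q/2: g(empty) =?= S,  q(g(A), S) =?= R.
Bind S := g(empty); substituting into the remaining equations gives: q(g(A), g(empty)) =?= R,  g(q(g(empty), Y1)) =?= g(q(A, R)).
Bind R := q(g(A), g(empty)); substituting into the remaining equation gives: g(q(g(empty), Y1)) =?= g(q(A, q(g(A), g(empty)))).
Decompose g/1: q(g(empty), Y1) =?= q(A, q(g(A), g(empty))).
Decompose q/2: g(empty) =?= A,  Y1 =?= q(g(A), g(empty)).
Bind A := g(empty); substituting into the remaining equation gives: Y1 =?= q(g(g(empty)), g(empty)). Substituting into the earlier binding gives R := q(g(g(empty)), g(empty)).
Bind Y1 := q(g(g(empty)), g(empty)).
Applying the MGU to either side gives q(g(q(g(empty), q(g(g(empty)), g(empty)))), g(q(g(empty), q(g(g(empty)), g(empty))))).

q(g(q(g(empty), q(g(g(empty)), g(empty)))), g(q(g(empty), q(g(g(empty)), g(empty)))))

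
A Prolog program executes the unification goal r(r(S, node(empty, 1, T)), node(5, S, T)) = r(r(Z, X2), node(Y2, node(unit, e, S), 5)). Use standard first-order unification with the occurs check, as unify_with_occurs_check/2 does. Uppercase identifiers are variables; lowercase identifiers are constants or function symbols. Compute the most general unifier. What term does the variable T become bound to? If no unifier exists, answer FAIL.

FAIL

Decompose r/2: r(S, node(empty, 1, T)) = r(Z, X2),  node(5, S, T) = node(Y2, node(unit, e, S), 5).
Decompose r/2: S = Z,  node(empty, 1, T) = X2.
Bind S := Z; substituting into the one remaining equation that mentions S gives: node(5, Z, T) = node(Y2, node(unit, e, Z), 5).
Bind X2 := node(empty, 1, T); no other remaining equation mentions X2.
Decompose node/3: 5 = Y2,  Z = node(unit, e, Z),  T = 5.
Bind Y2 := 5; no other remaining equation mentions Y2.
Occurs check fails: Z occurs in node(unit, e, Z); the equation Z = node(unit, e, Z) has no finite solution.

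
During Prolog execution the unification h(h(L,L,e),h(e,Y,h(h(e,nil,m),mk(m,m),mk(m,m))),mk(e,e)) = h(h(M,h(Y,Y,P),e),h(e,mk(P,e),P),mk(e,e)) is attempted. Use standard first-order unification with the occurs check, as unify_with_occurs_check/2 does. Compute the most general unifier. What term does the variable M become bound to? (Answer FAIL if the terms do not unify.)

Decompose h/3: h(L,L,e) = h(M,h(Y,Y,P),e),  h(e,Y,h(h(e,nil,m),mk(m,m),mk(m,m))) = h(e,mk(P,e),P),  mk(e,e) = mk(e,e).
Decompose h/3: L = M,  L = h(Y,Y,P),  e = e.
Bind L := M; substituting into the one remaining equation that mentions L gives: M = h(Y,Y,P).
Bind M := h(Y,Y,P); no other remaining equation mentions M. Substituting into the earlier binding gives L := h(Y,Y,P).
Delete trivial equation e = e.
Decompose h/3: e = e,  Y = mk(P,e),  h(h(e,nil,m),mk(m,m),mk(m,m)) = P.
Delete trivial equation e = e.
Bind Y := mk(P,e); no other remaining equation mentions Y. Substituting into the earlier bindings gives L := h(mk(P,e),mk(P,e),P), M := h(mk(P,e),mk(P,e),P).
Bind P := h(h(e,nil,m),mk(m,m),mk(m,m)); no other remaining equation mentions P. Substituting into the earlier bindings gives L := h(mk(h(h(e,nil,m),mk(m,m),mk(m,m)),e),mk(h(h(e,nil,m),mk(m,m),mk(m,m)),e),h(h(e,nil,m),mk(m,m),mk(m,m))), M := h(mk(h(h(e,nil,m),mk(m,m),mk(m,m)),e),mk(h(h(e,nil,m),mk(m,m),mk(m,m)),e),h(h(e,nil,m),mk(m,m),mk(m,m))), Y := mk(h(h(e,nil,m),mk(m,m),mk(m,m)),e).
Delete trivial equation mk(e,e) = mk(e,e).
MGU = { L -> h(mk(h(h(e,nil,m),mk(m,m),mk(m,m)),e),mk(h(h(e,nil,m),mk(m,m),mk(m,m)),e),h(h(e,nil,m),mk(m,m),mk(m,m))), M -> h(mk(h(h(e,nil,m),mk(m,m),mk(m,m)),e),mk(h(h(e,nil,m),mk(m,m),mk(m,m)),e),h(h(e,nil,m),mk(m,m),mk(m,m))), Y -> mk(h(h(e,nil,m),mk(m,m),mk(m,m)),e), P -> h(h(e,nil,m),mk(m,m),mk(m,m)) }, so M -> h(mk(h(h(e,nil,m),mk(m,m),mk(m,m)),e),mk(h(h(e,nil,m),mk(m,m),mk(m,m)),e),h(h(e,nil,m),mk(m,m),mk(m,m))).

h(mk(h(h(e,nil,m),mk(m,m),mk(m,m)),e),mk(h(h(e,nil,m),mk(m,m),mk(m,m)),e),h(h(e,nil,m),mk(m,m),mk(m,m)))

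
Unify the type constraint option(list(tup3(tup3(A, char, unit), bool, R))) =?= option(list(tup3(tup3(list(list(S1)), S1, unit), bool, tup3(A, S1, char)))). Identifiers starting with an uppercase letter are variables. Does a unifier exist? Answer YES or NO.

YES

Decompose option/1: list(tup3(tup3(A, char, unit), bool, R)) =?= list(tup3(tup3(list(list(S1)), S1, unit), bool, tup3(A, S1, char))).
Decompose list/1: tup3(tup3(A, char, unit), bool, R) =?= tup3(tup3(list(list(S1)), S1, unit), bool, tup3(A, S1, char)).
Decompose tup3/3: tup3(A, char, unit) =?= tup3(list(list(S1)), S1, unit),  bool =?= bool,  R =?= tup3(A, S1, char).
Decompose tup3/3: A =?= list(list(S1)),  char =?= S1,  unit =?= unit.
Bind A := list(list(S1)); substituting into the one remaining equation that mentions A gives: R =?= tup3(list(list(S1)), S1, char).
Bind S1 := char; substituting into the one remaining equation that mentions S1 gives: R =?= tup3(list(list(char)), char, char). Substituting into the earlier binding gives A := list(list(char)).
Delete trivial equation unit =?= unit.
Delete trivial equation bool =?= bool.
Bind R := tup3(list(list(char)), char, char).
No equations remain and no clash or occurs-check failure arose, so a unifier exists.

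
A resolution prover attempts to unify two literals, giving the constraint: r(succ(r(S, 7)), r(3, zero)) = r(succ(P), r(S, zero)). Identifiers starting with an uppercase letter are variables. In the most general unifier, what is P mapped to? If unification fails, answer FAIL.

r(3, 7)

Decompose r/2: succ(r(S, 7)) = succ(P),  r(3, zero) = r(S, zero).
Decompose succ/1: r(S, 7) = P.
Bind P := r(S, 7); no other remaining equation mentions P.
Decompose r/2: 3 = S,  zero = zero.
Bind S := 3; no other remaining equation mentions S. Substituting into the earlier binding gives P := r(3, 7).
Delete trivial equation zero = zero.
MGU = { P ↦ r(3, 7), S ↦ 3 }, so P ↦ r(3, 7).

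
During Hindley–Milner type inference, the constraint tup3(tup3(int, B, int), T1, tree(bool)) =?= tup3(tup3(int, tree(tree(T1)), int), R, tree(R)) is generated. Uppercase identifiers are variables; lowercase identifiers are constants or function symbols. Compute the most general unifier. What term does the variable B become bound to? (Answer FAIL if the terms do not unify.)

Decompose tup3/3: tup3(int, B, int) =?= tup3(int, tree(tree(T1)), int),  T1 =?= R,  tree(bool) =?= tree(R).
Decompose tup3/3: int =?= int,  B =?= tree(tree(T1)),  int =?= int.
Delete trivial equation int =?= int.
Bind B := tree(tree(T1)); no other remaining equation mentions B.
Delete trivial equation int =?= int.
Bind T1 := R; no other remaining equation mentions T1. Substituting into the earlier binding gives B := tree(tree(R)).
Decompose tree/1: bool =?= R.
Bind R := bool. Substituting into the earlier bindings gives B := tree(tree(bool)), T1 := bool.
MGU = { B := tree(tree(bool)), T1 := bool, R := bool }, so B := tree(tree(bool)).

tree(tree(bool))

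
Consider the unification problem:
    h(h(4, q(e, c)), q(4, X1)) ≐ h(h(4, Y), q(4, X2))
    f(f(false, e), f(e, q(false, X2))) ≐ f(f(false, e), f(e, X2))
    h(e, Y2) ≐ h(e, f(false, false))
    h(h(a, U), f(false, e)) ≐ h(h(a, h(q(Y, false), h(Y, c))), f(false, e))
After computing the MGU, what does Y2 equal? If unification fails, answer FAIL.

FAIL

Decompose h/2: h(4, q(e, c)) ≐ h(4, Y),  q(4, X1) ≐ q(4, X2).
Decompose h/2: 4 ≐ 4,  q(e, c) ≐ Y.
Delete trivial equation 4 ≐ 4.
Bind Y := q(e, c); substituting into the one remaining equation that mentions Y gives: h(h(a, U), f(false, e)) ≐ h(h(a, h(q(q(e, c), false), h(q(e, c), c))), f(false, e)).
Decompose q/2: 4 ≐ 4,  X1 ≐ X2.
Delete trivial equation 4 ≐ 4.
Bind X1 := X2; no other remaining equation mentions X1.
Decompose f/2: f(false, e) ≐ f(false, e),  f(e, q(false, X2)) ≐ f(e, X2).
Delete trivial equation f(false, e) ≐ f(false, e).
Decompose f/2: e ≐ e,  q(false, X2) ≐ X2.
Delete trivial equation e ≐ e.
Occurs check fails: X2 occurs in q(false, X2); the equation X2 ≐ q(false, X2) has no finite solution.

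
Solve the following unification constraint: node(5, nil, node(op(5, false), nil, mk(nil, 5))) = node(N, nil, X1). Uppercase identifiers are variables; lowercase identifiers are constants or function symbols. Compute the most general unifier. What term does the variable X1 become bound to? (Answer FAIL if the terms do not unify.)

Decompose node/3: 5 = N,  nil = nil,  node(op(5, false), nil, mk(nil, 5)) = X1.
Bind N := 5; no other remaining equation mentions N.
Delete trivial equation nil = nil.
Bind X1 := node(op(5, false), nil, mk(nil, 5)).
MGU = { N ↦ 5, X1 ↦ node(op(5, false), nil, mk(nil, 5)) }, so X1 ↦ node(op(5, false), nil, mk(nil, 5)).

node(op(5, false), nil, mk(nil, 5))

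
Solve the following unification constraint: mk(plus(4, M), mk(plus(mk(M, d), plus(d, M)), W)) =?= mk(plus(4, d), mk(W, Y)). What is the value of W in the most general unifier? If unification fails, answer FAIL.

plus(mk(d, d), plus(d, d))

Decompose mk/2: plus(4, M) =?= plus(4, d),  mk(plus(mk(M, d), plus(d, M)), W) =?= mk(W, Y).
Decompose plus/2: 4 =?= 4,  M =?= d.
Delete trivial equation 4 =?= 4.
Bind M := d; substituting into the remaining equation gives: mk(plus(mk(d, d), plus(d, d)), W) =?= mk(W, Y).
Decompose mk/2: plus(mk(d, d), plus(d, d)) =?= W,  W =?= Y.
Bind W := plus(mk(d, d), plus(d, d)); substituting into the remaining equation gives: plus(mk(d, d), plus(d, d)) =?= Y.
Bind Y := plus(mk(d, d), plus(d, d)).
MGU = { M -> d, W -> plus(mk(d, d), plus(d, d)), Y -> plus(mk(d, d), plus(d, d)) }, so W -> plus(mk(d, d), plus(d, d)).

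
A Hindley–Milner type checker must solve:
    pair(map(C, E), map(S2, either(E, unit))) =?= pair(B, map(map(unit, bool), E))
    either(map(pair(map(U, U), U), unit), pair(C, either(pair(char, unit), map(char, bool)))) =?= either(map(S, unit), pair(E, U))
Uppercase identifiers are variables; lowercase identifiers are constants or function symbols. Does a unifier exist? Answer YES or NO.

NO

Decompose pair/2: map(C, E) =?= B,  map(S2, either(E, unit)) =?= map(map(unit, bool), E).
Bind B := map(C, E); no other remaining equation mentions B.
Decompose map/2: S2 =?= map(unit, bool),  either(E, unit) =?= E.
Bind S2 := map(unit, bool); no other remaining equation mentions S2.
Occurs check fails: E occurs in either(E, unit); the equation E =?= either(E, unit) has no finite solution.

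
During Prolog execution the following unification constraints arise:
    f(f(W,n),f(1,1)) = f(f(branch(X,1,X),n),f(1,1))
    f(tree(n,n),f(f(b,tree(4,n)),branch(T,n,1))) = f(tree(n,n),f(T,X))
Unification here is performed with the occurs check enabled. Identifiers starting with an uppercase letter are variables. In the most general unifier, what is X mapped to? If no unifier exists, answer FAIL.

branch(f(b,tree(4,n)),n,1)

Decompose f/2: f(W,n) = f(branch(X,1,X),n),  f(1,1) = f(1,1).
Decompose f/2: W = branch(X,1,X),  n = n.
Bind W := branch(X,1,X); no other remaining equation mentions W.
Delete trivial equation n = n.
Delete trivial equation f(1,1) = f(1,1).
Decompose f/2: tree(n,n) = tree(n,n),  f(f(b,tree(4,n)),branch(T,n,1)) = f(T,X).
Delete trivial equation tree(n,n) = tree(n,n).
Decompose f/2: f(b,tree(4,n)) = T,  branch(T,n,1) = X.
Bind T := f(b,tree(4,n)); substituting into the remaining equation gives: branch(f(b,tree(4,n)),n,1) = X.
Bind X := branch(f(b,tree(4,n)),n,1). Substituting into the earlier binding gives W := branch(branch(f(b,tree(4,n)),n,1),1,branch(f(b,tree(4,n)),n,1)).
MGU = { W ↦ branch(branch(f(b,tree(4,n)),n,1),1,branch(f(b,tree(4,n)),n,1)), T ↦ f(b,tree(4,n)), X ↦ branch(f(b,tree(4,n)),n,1) }, so X ↦ branch(f(b,tree(4,n)),n,1).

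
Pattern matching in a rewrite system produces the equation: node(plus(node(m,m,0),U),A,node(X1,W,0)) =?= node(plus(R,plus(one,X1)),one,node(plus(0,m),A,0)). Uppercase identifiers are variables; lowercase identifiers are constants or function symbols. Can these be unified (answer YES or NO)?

Decompose node/3: plus(node(m,m,0),U) =?= plus(R,plus(one,X1)),  A =?= one,  node(X1,W,0) =?= node(plus(0,m),A,0).
Decompose plus/2: node(m,m,0) =?= R,  U =?= plus(one,X1).
Bind R := node(m,m,0); no other remaining equation mentions R.
Bind U := plus(one,X1); no other remaining equation mentions U.
Bind A := one; substituting into the remaining equation gives: node(X1,W,0) =?= node(plus(0,m),one,0).
Decompose node/3: X1 =?= plus(0,m),  W =?= one,  0 =?= 0.
Bind X1 := plus(0,m); no other remaining equation mentions X1. Substituting into the earlier binding gives U := plus(one,plus(0,m)).
Bind W := one; no other remaining equation mentions W.
Delete trivial equation 0 =?= 0.
No equations remain and no clash or occurs-check failure arose, so a unifier exists.

YES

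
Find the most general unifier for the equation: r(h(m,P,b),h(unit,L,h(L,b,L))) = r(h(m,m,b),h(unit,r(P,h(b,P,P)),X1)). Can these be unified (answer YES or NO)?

YES

Decompose r/2: h(m,P,b) = h(m,m,b),  h(unit,L,h(L,b,L)) = h(unit,r(P,h(b,P,P)),X1).
Decompose h/3: m = m,  P = m,  b = b.
Delete trivial equation m = m.
Bind P := m; substituting into the one remaining equation that mentions P gives: h(unit,L,h(L,b,L)) = h(unit,r(m,h(b,m,m)),X1).
Delete trivial equation b = b.
Decompose h/3: unit = unit,  L = r(m,h(b,m,m)),  h(L,b,L) = X1.
Delete trivial equation unit = unit.
Bind L := r(m,h(b,m,m)); substituting into the remaining equation gives: h(r(m,h(b,m,m)),b,r(m,h(b,m,m))) = X1.
Bind X1 := h(r(m,h(b,m,m)),b,r(m,h(b,m,m))).
No equations remain and no clash or occurs-check failure arose, so a unifier exists.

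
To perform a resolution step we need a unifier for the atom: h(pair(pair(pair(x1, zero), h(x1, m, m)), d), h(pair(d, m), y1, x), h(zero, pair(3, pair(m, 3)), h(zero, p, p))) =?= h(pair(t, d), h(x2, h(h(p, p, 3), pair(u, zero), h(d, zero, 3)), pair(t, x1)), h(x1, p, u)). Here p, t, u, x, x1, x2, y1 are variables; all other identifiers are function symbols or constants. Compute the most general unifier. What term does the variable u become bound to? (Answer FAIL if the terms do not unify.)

Decompose h/3: pair(pair(pair(x1, zero), h(x1, m, m)), d) =?= pair(t, d),  h(pair(d, m), y1, x) =?= h(x2, h(h(p, p, 3), pair(u, zero), h(d, zero, 3)), pair(t, x1)),  h(zero, pair(3, pair(m, 3)), h(zero, p, p)) =?= h(x1, p, u).
Decompose pair/2: pair(pair(x1, zero), h(x1, m, m)) =?= t,  d =?= d.
Bind t := pair(pair(x1, zero), h(x1, m, m)); substituting into the one remaining equation that mentions t gives: h(pair(d, m), y1, x) =?= h(x2, h(h(p, p, 3), pair(u, zero), h(d, zero, 3)), pair(pair(pair(x1, zero), h(x1, m, m)), x1)).
Delete trivial equation d =?= d.
Decompose h/3: pair(d, m) =?= x2,  y1 =?= h(h(p, p, 3), pair(u, zero), h(d, zero, 3)),  x =?= pair(pair(pair(x1, zero), h(x1, m, m)), x1).
Bind x2 := pair(d, m); no other remaining equation mentions x2.
Bind y1 := h(h(p, p, 3), pair(u, zero), h(d, zero, 3)); no other remaining equation mentions y1.
Bind x := pair(pair(pair(x1, zero), h(x1, m, m)), x1); no other remaining equation mentions x.
Decompose h/3: zero =?= x1,  pair(3, pair(m, 3)) =?= p,  h(zero, p, p) =?= u.
Bind x1 := zero; no other remaining equation mentions x1. Substituting into the earlier bindings gives t := pair(pair(zero, zero), h(zero, m, m)), x := pair(pair(pair(zero, zero), h(zero, m, m)), zero).
Bind p := pair(3, pair(m, 3)); substituting into the remaining equation gives: h(zero, pair(3, pair(m, 3)), pair(3, pair(m, 3))) =?= u. Substituting into the earlier binding gives y1 := h(h(pair(3, pair(m, 3)), pair(3, pair(m, 3)), 3), pair(u, zero), h(d, zero, 3)).
Bind u := h(zero, pair(3, pair(m, 3)), pair(3, pair(m, 3))). Substituting into the earlier binding gives y1 := h(h(pair(3, pair(m, 3)), pair(3, pair(m, 3)), 3), pair(h(zero, pair(3, pair(m, 3)), pair(3, pair(m, 3))), zero), h(d, zero, 3)).
MGU = { t ↦ pair(pair(zero, zero), h(zero, m, m)), x2 ↦ pair(d, m), y1 ↦ h(h(pair(3, pair(m, 3)), pair(3, pair(m, 3)), 3), pair(h(zero, pair(3, pair(m, 3)), pair(3, pair(m, 3))), zero), h(d, zero, 3)), x ↦ pair(pair(pair(zero, zero), h(zero, m, m)), zero), x1 ↦ zero, p ↦ pair(3, pair(m, 3)), u ↦ h(zero, pair(3, pair(m, 3)), pair(3, pair(m, 3))) }, so u ↦ h(zero, pair(3, pair(m, 3)), pair(3, pair(m, 3))).

h(zero, pair(3, pair(m, 3)), pair(3, pair(m, 3)))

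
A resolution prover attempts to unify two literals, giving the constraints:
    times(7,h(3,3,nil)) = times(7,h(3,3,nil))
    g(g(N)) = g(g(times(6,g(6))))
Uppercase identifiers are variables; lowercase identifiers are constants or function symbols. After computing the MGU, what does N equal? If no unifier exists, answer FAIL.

times(6,g(6))

Delete trivial equation times(7,h(3,3,nil)) = times(7,h(3,3,nil)).
Decompose g/1: g(N) = g(times(6,g(6))).
Decompose g/1: N = times(6,g(6)).
Bind N := times(6,g(6)).
MGU = { N ↦ times(6,g(6)) }, so N ↦ times(6,g(6)).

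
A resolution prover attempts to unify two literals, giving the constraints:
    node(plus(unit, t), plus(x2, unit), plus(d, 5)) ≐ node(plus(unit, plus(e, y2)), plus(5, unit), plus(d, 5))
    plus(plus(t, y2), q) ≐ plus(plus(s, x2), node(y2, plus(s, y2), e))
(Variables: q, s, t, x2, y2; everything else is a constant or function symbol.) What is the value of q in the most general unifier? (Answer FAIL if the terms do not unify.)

Decompose node/3: plus(unit, t) ≐ plus(unit, plus(e, y2)),  plus(x2, unit) ≐ plus(5, unit),  plus(d, 5) ≐ plus(d, 5).
Decompose plus/2: unit ≐ unit,  t ≐ plus(e, y2).
Delete trivial equation unit ≐ unit.
Bind t := plus(e, y2); substituting into the one remaining equation that mentions t gives: plus(plus(plus(e, y2), y2), q) ≐ plus(plus(s, x2), node(y2, plus(s, y2), e)).
Decompose plus/2: x2 ≐ 5,  unit ≐ unit.
Bind x2 := 5; substituting into the one remaining equation that mentions x2 gives: plus(plus(plus(e, y2), y2), q) ≐ plus(plus(s, 5), node(y2, plus(s, y2), e)).
Delete trivial equation unit ≐ unit.
Delete trivial equation plus(d, 5) ≐ plus(d, 5).
Decompose plus/2: plus(plus(e, y2), y2) ≐ plus(s, 5),  q ≐ node(y2, plus(s, y2), e).
Decompose plus/2: plus(e, y2) ≐ s,  y2 ≐ 5.
Bind s := plus(e, y2); substituting into the one remaining equation that mentions s gives: q ≐ node(y2, plus(plus(e, y2), y2), e).
Bind y2 := 5; substituting into the remaining equation gives: q ≐ node(5, plus(plus(e, 5), 5), e). Substituting into the earlier bindings gives t := plus(e, 5), s := plus(e, 5).
Bind q := node(5, plus(plus(e, 5), 5), e).
MGU = { t := plus(e, 5), x2 := 5, s := plus(e, 5), y2 := 5, q := node(5, plus(plus(e, 5), 5), e) }, so q := node(5, plus(plus(e, 5), 5), e).

node(5, plus(plus(e, 5), 5), e)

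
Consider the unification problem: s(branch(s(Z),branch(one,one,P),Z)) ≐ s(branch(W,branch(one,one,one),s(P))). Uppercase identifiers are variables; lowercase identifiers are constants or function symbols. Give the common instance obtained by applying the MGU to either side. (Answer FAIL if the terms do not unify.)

Decompose s/1: branch(s(Z),branch(one,one,P),Z) ≐ branch(W,branch(one,one,one),s(P)).
Decompose branch/3: s(Z) ≐ W,  branch(one,one,P) ≐ branch(one,one,one),  Z ≐ s(P).
Bind W := s(Z); no other remaining equation mentions W.
Decompose branch/3: one ≐ one,  one ≐ one,  P ≐ one.
Delete trivial equation one ≐ one.
Delete trivial equation one ≐ one.
Bind P := one; substituting into the remaining equation gives: Z ≐ s(one).
Bind Z := s(one). Substituting into the earlier binding gives W := s(s(one)).
Applying the MGU to either side gives s(branch(s(s(one)),branch(one,one,one),s(one))).

s(branch(s(s(one)),branch(one,one,one),s(one)))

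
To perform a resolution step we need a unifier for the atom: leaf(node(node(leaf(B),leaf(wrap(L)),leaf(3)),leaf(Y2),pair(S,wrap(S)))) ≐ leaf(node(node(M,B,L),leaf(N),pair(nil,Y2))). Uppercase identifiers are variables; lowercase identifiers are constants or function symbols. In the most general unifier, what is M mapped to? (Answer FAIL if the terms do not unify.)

Decompose leaf/1: node(node(leaf(B),leaf(wrap(L)),leaf(3)),leaf(Y2),pair(S,wrap(S))) ≐ node(node(M,B,L),leaf(N),pair(nil,Y2)).
Decompose node/3: node(leaf(B),leaf(wrap(L)),leaf(3)) ≐ node(M,B,L),  leaf(Y2) ≐ leaf(N),  pair(S,wrap(S)) ≐ pair(nil,Y2).
Decompose node/3: leaf(B) ≐ M,  leaf(wrap(L)) ≐ B,  leaf(3) ≐ L.
Bind M := leaf(B); no other remaining equation mentions M.
Bind B := leaf(wrap(L)); no other remaining equation mentions B. Substituting into the earlier binding gives M := leaf(leaf(wrap(L))).
Bind L := leaf(3); no other remaining equation mentions L. Substituting into the earlier bindings gives M := leaf(leaf(wrap(leaf(3)))), B := leaf(wrap(leaf(3))).
Decompose leaf/1: Y2 ≐ N.
Bind Y2 := N; substituting into the remaining equation gives: pair(S,wrap(S)) ≐ pair(nil,N).
Decompose pair/2: S ≐ nil,  wrap(S) ≐ N.
Bind S := nil; substituting into the remaining equation gives: wrap(nil) ≐ N.
Bind N := wrap(nil). Substituting into the earlier binding gives Y2 := wrap(nil).
MGU = { M ↦ leaf(leaf(wrap(leaf(3)))), B ↦ leaf(wrap(leaf(3))), L ↦ leaf(3), Y2 ↦ wrap(nil), S ↦ nil, N ↦ wrap(nil) }, so M ↦ leaf(leaf(wrap(leaf(3)))).

leaf(leaf(wrap(leaf(3))))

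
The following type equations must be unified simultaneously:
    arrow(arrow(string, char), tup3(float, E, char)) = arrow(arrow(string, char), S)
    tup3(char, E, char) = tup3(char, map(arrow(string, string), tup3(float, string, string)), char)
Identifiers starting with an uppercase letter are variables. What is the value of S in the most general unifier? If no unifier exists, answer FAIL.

Decompose arrow/2: arrow(string, char) = arrow(string, char),  tup3(float, E, char) = S.
Delete trivial equation arrow(string, char) = arrow(string, char).
Bind S := tup3(float, E, char); no other remaining equation mentions S.
Decompose tup3/3: char = char,  E = map(arrow(string, string), tup3(float, string, string)),  char = char.
Delete trivial equation char = char.
Bind E := map(arrow(string, string), tup3(float, string, string)); no other remaining equation mentions E. Substituting into the earlier binding gives S := tup3(float, map(arrow(string, string), tup3(float, string, string)), char).
Delete trivial equation char = char.
MGU = { S := tup3(float, map(arrow(string, string), tup3(float, string, string)), char), E := map(arrow(string, string), tup3(float, string, string)) }, so S := tup3(float, map(arrow(string, string), tup3(float, string, string)), char).

tup3(float, map(arrow(string, string), tup3(float, string, string)), char)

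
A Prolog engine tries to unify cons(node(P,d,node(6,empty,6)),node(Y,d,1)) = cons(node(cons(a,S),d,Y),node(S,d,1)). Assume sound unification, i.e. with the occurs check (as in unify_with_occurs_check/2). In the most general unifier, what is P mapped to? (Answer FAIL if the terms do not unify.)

Decompose cons/2: node(P,d,node(6,empty,6)) = node(cons(a,S),d,Y),  node(Y,d,1) = node(S,d,1).
Decompose node/3: P = cons(a,S),  d = d,  node(6,empty,6) = Y.
Bind P := cons(a,S); no other remaining equation mentions P.
Delete trivial equation d = d.
Bind Y := node(6,empty,6); substituting into the remaining equation gives: node(node(6,empty,6),d,1) = node(S,d,1).
Decompose node/3: node(6,empty,6) = S,  d = d,  1 = 1.
Bind S := node(6,empty,6); no other remaining equation mentions S. Substituting into the earlier binding gives P := cons(a,node(6,empty,6)).
Delete trivial equation d = d.
Delete trivial equation 1 = 1.
MGU = { P = cons(a,node(6,empty,6)), Y = node(6,empty,6), S = node(6,empty,6) }, so P = cons(a,node(6,empty,6)).

cons(a,node(6,empty,6))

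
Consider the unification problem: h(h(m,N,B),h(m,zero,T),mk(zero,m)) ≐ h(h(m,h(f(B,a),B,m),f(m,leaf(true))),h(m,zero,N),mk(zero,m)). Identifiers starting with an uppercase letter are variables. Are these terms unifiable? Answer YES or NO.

YES

Decompose h/3: h(m,N,B) ≐ h(m,h(f(B,a),B,m),f(m,leaf(true))),  h(m,zero,T) ≐ h(m,zero,N),  mk(zero,m) ≐ mk(zero,m).
Decompose h/3: m ≐ m,  N ≐ h(f(B,a),B,m),  B ≐ f(m,leaf(true)).
Delete trivial equation m ≐ m.
Bind N := h(f(B,a),B,m); substituting into the one remaining equation that mentions N gives: h(m,zero,T) ≐ h(m,zero,h(f(B,a),B,m)).
Bind B := f(m,leaf(true)); substituting into the one remaining equation that mentions B gives: h(m,zero,T) ≐ h(m,zero,h(f(f(m,leaf(true)),a),f(m,leaf(true)),m)). Substituting into the earlier binding gives N := h(f(f(m,leaf(true)),a),f(m,leaf(true)),m).
Decompose h/3: m ≐ m,  zero ≐ zero,  T ≐ h(f(f(m,leaf(true)),a),f(m,leaf(true)),m).
Delete trivial equation m ≐ m.
Delete trivial equation zero ≐ zero.
Bind T := h(f(f(m,leaf(true)),a),f(m,leaf(true)),m); no other remaining equation mentions T.
Delete trivial equation mk(zero,m) ≐ mk(zero,m).
No equations remain and no clash or occurs-check failure arose, so a unifier exists.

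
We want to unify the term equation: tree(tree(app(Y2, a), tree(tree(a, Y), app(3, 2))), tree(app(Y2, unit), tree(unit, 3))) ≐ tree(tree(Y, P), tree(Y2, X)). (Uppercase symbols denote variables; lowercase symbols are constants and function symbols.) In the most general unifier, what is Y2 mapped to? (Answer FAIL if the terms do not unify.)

Decompose tree/2: tree(app(Y2, a), tree(tree(a, Y), app(3, 2))) ≐ tree(Y, P),  tree(app(Y2, unit), tree(unit, 3)) ≐ tree(Y2, X).
Decompose tree/2: app(Y2, a) ≐ Y,  tree(tree(a, Y), app(3, 2)) ≐ P.
Bind Y := app(Y2, a); substituting into the one remaining equation that mentions Y gives: tree(tree(a, app(Y2, a)), app(3, 2)) ≐ P.
Bind P := tree(tree(a, app(Y2, a)), app(3, 2)); no other remaining equation mentions P.
Decompose tree/2: app(Y2, unit) ≐ Y2,  tree(unit, 3) ≐ X.
Occurs check fails: Y2 occurs in app(Y2, unit); the equation Y2 ≐ app(Y2, unit) has no finite solution.

FAIL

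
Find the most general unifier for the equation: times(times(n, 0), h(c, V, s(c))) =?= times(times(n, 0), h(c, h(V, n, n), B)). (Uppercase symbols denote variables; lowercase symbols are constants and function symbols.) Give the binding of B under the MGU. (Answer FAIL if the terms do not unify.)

FAIL

Decompose times/2: times(n, 0) =?= times(n, 0),  h(c, V, s(c)) =?= h(c, h(V, n, n), B).
Delete trivial equation times(n, 0) =?= times(n, 0).
Decompose h/3: c =?= c,  V =?= h(V, n, n),  s(c) =?= B.
Delete trivial equation c =?= c.
Occurs check fails: V occurs in h(V, n, n); the equation V =?= h(V, n, n) has no finite solution.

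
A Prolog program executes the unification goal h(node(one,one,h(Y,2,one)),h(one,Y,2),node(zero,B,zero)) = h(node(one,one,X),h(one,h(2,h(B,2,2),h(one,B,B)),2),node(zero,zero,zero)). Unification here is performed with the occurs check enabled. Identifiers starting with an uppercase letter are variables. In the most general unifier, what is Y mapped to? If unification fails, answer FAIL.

Decompose h/3: node(one,one,h(Y,2,one)) = node(one,one,X),  h(one,Y,2) = h(one,h(2,h(B,2,2),h(one,B,B)),2),  node(zero,B,zero) = node(zero,zero,zero).
Decompose node/3: one = one,  one = one,  h(Y,2,one) = X.
Delete trivial equation one = one.
Delete trivial equation one = one.
Bind X := h(Y,2,one); no other remaining equation mentions X.
Decompose h/3: one = one,  Y = h(2,h(B,2,2),h(one,B,B)),  2 = 2.
Delete trivial equation one = one.
Bind Y := h(2,h(B,2,2),h(one,B,B)); no other remaining equation mentions Y. Substituting into the earlier binding gives X := h(h(2,h(B,2,2),h(one,B,B)),2,one).
Delete trivial equation 2 = 2.
Decompose node/3: zero = zero,  B = zero,  zero = zero.
Delete trivial equation zero = zero.
Bind B := zero; no other remaining equation mentions B. Substituting into the earlier bindings gives X := h(h(2,h(zero,2,2),h(one,zero,zero)),2,one), Y := h(2,h(zero,2,2),h(one,zero,zero)).
Delete trivial equation zero = zero.
MGU = { X ↦ h(h(2,h(zero,2,2),h(one,zero,zero)),2,one), Y ↦ h(2,h(zero,2,2),h(one,zero,zero)), B ↦ zero }, so Y ↦ h(2,h(zero,2,2),h(one,zero,zero)).

h(2,h(zero,2,2),h(one,zero,zero))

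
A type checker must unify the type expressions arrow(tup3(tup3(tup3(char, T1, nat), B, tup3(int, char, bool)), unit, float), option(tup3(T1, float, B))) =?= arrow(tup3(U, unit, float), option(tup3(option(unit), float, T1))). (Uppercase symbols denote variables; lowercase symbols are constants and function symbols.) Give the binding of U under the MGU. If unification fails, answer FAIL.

Decompose arrow/2: tup3(tup3(tup3(char, T1, nat), B, tup3(int, char, bool)), unit, float) =?= tup3(U, unit, float),  option(tup3(T1, float, B)) =?= option(tup3(option(unit), float, T1)).
Decompose tup3/3: tup3(tup3(char, T1, nat), B, tup3(int, char, bool)) =?= U,  unit =?= unit,  float =?= float.
Bind U := tup3(tup3(char, T1, nat), B, tup3(int, char, bool)); no other remaining equation mentions U.
Delete trivial equation unit =?= unit.
Delete trivial equation float =?= float.
Decompose option/1: tup3(T1, float, B) =?= tup3(option(unit), float, T1).
Decompose tup3/3: T1 =?= option(unit),  float =?= float,  B =?= T1.
Bind T1 := option(unit); substituting into the one remaining equation that mentions T1 gives: B =?= option(unit). Substituting into the earlier binding gives U := tup3(tup3(char, option(unit), nat), B, tup3(int, char, bool)).
Delete trivial equation float =?= float.
Bind B := option(unit). Substituting into the earlier binding gives U := tup3(tup3(char, option(unit), nat), option(unit), tup3(int, char, bool)).
MGU = { U ↦ tup3(tup3(char, option(unit), nat), option(unit), tup3(int, char, bool)), T1 ↦ option(unit), B ↦ option(unit) }, so U ↦ tup3(tup3(char, option(unit), nat), option(unit), tup3(int, char, bool)).

tup3(tup3(char, option(unit), nat), option(unit), tup3(int, char, bool))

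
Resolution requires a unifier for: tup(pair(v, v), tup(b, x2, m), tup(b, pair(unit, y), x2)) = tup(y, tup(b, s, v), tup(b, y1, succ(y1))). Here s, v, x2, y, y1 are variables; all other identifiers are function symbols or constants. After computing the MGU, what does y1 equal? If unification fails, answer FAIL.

Decompose tup/3: pair(v, v) = y,  tup(b, x2, m) = tup(b, s, v),  tup(b, pair(unit, y), x2) = tup(b, y1, succ(y1)).
Bind y := pair(v, v); substituting into the one remaining equation that mentions y gives: tup(b, pair(unit, pair(v, v)), x2) = tup(b, y1, succ(y1)).
Decompose tup/3: b = b,  x2 = s,  m = v.
Delete trivial equation b = b.
Bind x2 := s; substituting into the one remaining equation that mentions x2 gives: tup(b, pair(unit, pair(v, v)), s) = tup(b, y1, succ(y1)).
Bind v := m; substituting into the remaining equation gives: tup(b, pair(unit, pair(m, m)), s) = tup(b, y1, succ(y1)). Substituting into the earlier binding gives y := pair(m, m).
Decompose tup/3: b = b,  pair(unit, pair(m, m)) = y1,  s = succ(y1).
Delete trivial equation b = b.
Bind y1 := pair(unit, pair(m, m)); substituting into the remaining equation gives: s = succ(pair(unit, pair(m, m))).
Bind s := succ(pair(unit, pair(m, m))). Substituting into the earlier binding gives x2 := succ(pair(unit, pair(m, m))).
MGU = { y := pair(m, m), x2 := succ(pair(unit, pair(m, m))), v := m, y1 := pair(unit, pair(m, m)), s := succ(pair(unit, pair(m, m))) }, so y1 := pair(unit, pair(m, m)).

pair(unit, pair(m, m))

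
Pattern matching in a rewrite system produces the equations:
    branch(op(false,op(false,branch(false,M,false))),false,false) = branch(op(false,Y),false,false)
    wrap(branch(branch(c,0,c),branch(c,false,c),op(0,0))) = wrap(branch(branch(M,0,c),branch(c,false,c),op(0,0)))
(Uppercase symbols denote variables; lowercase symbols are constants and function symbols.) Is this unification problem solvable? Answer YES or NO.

Decompose branch/3: op(false,op(false,branch(false,M,false))) = op(false,Y),  false = false,  false = false.
Decompose op/2: false = false,  op(false,branch(false,M,false)) = Y.
Delete trivial equation false = false.
Bind Y := op(false,branch(false,M,false)); no other remaining equation mentions Y.
Delete trivial equation false = false.
Delete trivial equation false = false.
Decompose wrap/1: branch(branch(c,0,c),branch(c,false,c),op(0,0)) = branch(branch(M,0,c),branch(c,false,c),op(0,0)).
Decompose branch/3: branch(c,0,c) = branch(M,0,c),  branch(c,false,c) = branch(c,false,c),  op(0,0) = op(0,0).
Decompose branch/3: c = M,  0 = 0,  c = c.
Bind M := c; no other remaining equation mentions M. Substituting into the earlier binding gives Y := op(false,branch(false,c,false)).
Delete trivial equation 0 = 0.
Delete trivial equation c = c.
Delete trivial equation branch(c,false,c) = branch(c,false,c).
Delete trivial equation op(0,0) = op(0,0).
No equations remain and no clash or occurs-check failure arose, so a unifier exists.

YES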